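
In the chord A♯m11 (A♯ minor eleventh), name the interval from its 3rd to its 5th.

M3

The chord tones of A♯m11 are A♯–C♯–E♯–G♯–B♯–D♯.
3rd = C♯; 5th = E♯.
Counting 3 letters and 4 half steps from C♯ gives a major third.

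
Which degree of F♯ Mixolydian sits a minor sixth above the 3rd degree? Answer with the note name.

F#

The scale is F♯ G♯ A♯ B C♯ D♯ E.
The 3rd degree is A♯; a minor sixth above that is F♯ — scale degree 1.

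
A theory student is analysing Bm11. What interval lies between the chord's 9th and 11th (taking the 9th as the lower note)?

B minor eleventh: B-D-F#-A-C#-E.
So we need the interval from C# up to E.
3 letter names make it a third; at 3 semitones (a half step narrower than major) the quality is minor.

minor third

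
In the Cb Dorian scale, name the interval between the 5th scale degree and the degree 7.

minor third

Spelling the Cb Dorian scale: Cb Db Ebb Fb Gb Ab Bbb.
The 5th scale degree is Gb and the 7th scale degree is Bbb.
From Gb to Bbb: 3 semitones over a third = minor.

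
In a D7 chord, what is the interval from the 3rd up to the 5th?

D dominant seventh: D F# A C.
The 3rd is F# and the 5th is A.
F# up to A is 3 semitones, a half step narrower than a major third, so the interval is minor.

minor third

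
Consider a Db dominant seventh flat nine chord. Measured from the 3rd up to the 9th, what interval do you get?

diminished 7th

Spelling the chord: Db–F–Ab–Cb–Ebb.
So we need the interval from F up to Ebb.
From F to Ebb: 9 semitones over a seventh = diminished.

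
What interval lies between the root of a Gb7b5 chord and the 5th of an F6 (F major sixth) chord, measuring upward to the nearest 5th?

augmented fourth

The root of Gb7b5 is Gb; the 5th of F6 (F major sixth) is C.
From Gb to C: 6 semitones over a fourth = augmented.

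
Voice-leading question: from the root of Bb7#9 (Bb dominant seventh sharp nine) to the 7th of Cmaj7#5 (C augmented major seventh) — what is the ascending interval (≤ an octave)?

Bb7#9 (Bb dominant seventh sharp nine) has Bb as its root, and Cmaj7#5 (C augmented major seventh) has B as its 7th.
From Bb to B: 1 semitone over a unison = augmented.

augmented 1st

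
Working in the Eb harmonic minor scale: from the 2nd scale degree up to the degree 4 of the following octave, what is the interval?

Spelling the Eb harmonic minor scale: Eb F Gb Ab Bb Cb D.
So we need the interval from F up to Ab.
10 letter names make it a tenth; at 15 semitones (a half step narrower than major) the quality is minor.

minor tenth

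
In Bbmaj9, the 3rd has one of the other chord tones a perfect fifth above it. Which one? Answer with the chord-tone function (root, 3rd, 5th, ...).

The chord tones of Bb major ninth are Bb, D, F, A, C.
The 3rd is D. A perfect fifth above D is A.
A is the chord's 7th.

7th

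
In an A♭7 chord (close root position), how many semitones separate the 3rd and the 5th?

The chord tones of A♭ dominant seventh are A♭ C E♭ G♭.
C to E♭ is a minor third: 3 semitones.

3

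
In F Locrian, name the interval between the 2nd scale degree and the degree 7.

major 6th

Spelling F Locrian: F G♭ A♭ B♭ C♭ D♭ E♭.
That puts G♭ below E♭.
G♭ up to E♭ spans 6 letter names and 9 semitones — a major sixth.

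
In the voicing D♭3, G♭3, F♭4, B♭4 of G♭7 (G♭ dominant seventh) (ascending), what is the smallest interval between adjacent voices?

perfect fourth

Adjacent intervals: D♭3→G♭3 = perfect fourth; G♭3→F♭4 = minor seventh; F♭4→B♭4 = augmented fourth.
The smallest is D♭3 to G♭3, a perfect fourth (5 semitones).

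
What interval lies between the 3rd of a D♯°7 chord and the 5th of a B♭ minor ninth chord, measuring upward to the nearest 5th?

diminished octave

D♯°7 has F♯ as its 3rd, and B♭ minor ninth has F as its 5th.
From F♯ to F: 11 semitones over an octave = diminished.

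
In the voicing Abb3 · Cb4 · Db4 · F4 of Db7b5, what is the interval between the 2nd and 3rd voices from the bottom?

Those voices are Cb4 and Db4.
Cb up to Db spans 2 letter names and 2 semitones — a major second.

major second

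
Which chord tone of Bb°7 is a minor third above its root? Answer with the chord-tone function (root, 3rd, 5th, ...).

3rd

The chord tones of Bb diminished seventh are Bb–Db–Fb–Abb.
The root is Bb. A minor third above Bb is Db.
Db is the chord's 3rd.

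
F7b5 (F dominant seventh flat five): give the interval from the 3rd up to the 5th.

diminished third

Spelling the chord: F-A-Cb-Eb.
That puts A below Cb.
3 letter names make it a third; at 2 semitones (a whole step narrower than major) the quality is diminished.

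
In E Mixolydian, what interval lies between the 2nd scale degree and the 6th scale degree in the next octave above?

perfect 12th

Spelling E Mixolydian: E F# G# A B C# D.
So we need the interval from F# up to C#.
From F# to C# is 19 semitones, exactly the perfect twelfth.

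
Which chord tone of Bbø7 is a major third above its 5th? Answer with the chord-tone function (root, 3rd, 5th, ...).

Bbø7 is spelled Bb Db Fb Ab.
The 5th is Fb. A major third above Fb is Ab.
Ab is the chord's 7th.

7th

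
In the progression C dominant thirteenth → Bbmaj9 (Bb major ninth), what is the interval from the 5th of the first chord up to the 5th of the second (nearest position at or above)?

The 5th of C dominant thirteenth is G; the 5th of Bbmaj9 (Bb major ninth) is F.
G up to F is 10 semitones, a half step narrower than a major seventh, so the interval is minor.

minor seventh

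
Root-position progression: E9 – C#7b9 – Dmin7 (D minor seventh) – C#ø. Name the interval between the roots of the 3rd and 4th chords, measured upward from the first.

The roots are D and C#.
D up to C# spans 7 letter names and 11 semitones — a major seventh.

major 7th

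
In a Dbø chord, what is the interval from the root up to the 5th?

Spelling the chord: Db, Fb, Abb, Cb.
The root is Db and the 5th is Abb.
Db up to Abb is 6 semitones, a half step narrower than a perfect fifth, so the interval is diminished.

diminished fifth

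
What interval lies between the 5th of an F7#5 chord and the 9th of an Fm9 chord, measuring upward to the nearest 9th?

diminished fifth

The 5th of F7#5 is C#; the 9th of Fm9 is G.
5 letter names make it a fifth; at 6 semitones (a half step narrower than perfect) the quality is diminished.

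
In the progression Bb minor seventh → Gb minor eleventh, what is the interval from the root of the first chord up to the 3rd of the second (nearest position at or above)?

diminished 8th

The root of Bb minor seventh is Bb; the 3rd of Gb minor eleventh is Bbb.
8 letter names make it an octave; at 11 semitones (a half step narrower than perfect) the quality is diminished.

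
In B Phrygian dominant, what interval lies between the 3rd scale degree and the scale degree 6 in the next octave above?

diminished 11th

Spelling B Phrygian dominant: B C D# E F# G A.
3rd scale degree = D#; degree 6 (up an octave) = G.
D# up to G is 16 semitones, a half step narrower than a perfect eleventh, so the interval is diminished.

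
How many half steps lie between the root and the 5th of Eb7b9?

Spelling the chord: Eb–G–Bb–Db–Fb.
Eb to Bb is a perfect fifth: 7 semitones.

7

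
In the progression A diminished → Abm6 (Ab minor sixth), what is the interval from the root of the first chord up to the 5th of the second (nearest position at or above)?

d5

A diminished has A as its root, and Abm6 (Ab minor sixth) has Eb as its 5th.
From A to Eb: 6 semitones over a fifth = diminished.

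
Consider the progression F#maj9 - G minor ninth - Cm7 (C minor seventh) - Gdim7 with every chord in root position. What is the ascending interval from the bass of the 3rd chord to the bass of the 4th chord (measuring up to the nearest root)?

perfect 5th

The roots are C and G.
From C to G is 7 semitones, exactly the perfect fifth.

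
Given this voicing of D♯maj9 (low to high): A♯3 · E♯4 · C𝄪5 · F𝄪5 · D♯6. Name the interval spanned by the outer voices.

The outer voices are A♯3 and D♯6.
From A♯ to D♯ is 29 semitones, exactly the perfect 18th.

P18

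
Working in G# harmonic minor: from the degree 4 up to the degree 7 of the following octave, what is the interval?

G# harmonic minor: G# A# B C# D# E F##.
That puts C# below F##.
C# up to F## is 18 semitones, a half step wider than a perfect eleventh, so the interval is augmented.

A11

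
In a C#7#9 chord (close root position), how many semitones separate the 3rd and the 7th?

Spelling the chord: C#, E#, G#, B, D##.
E# to B is a diminished fifth: 6 semitones.

6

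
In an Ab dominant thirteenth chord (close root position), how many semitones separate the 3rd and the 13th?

17

Ab dominant thirteenth: Ab, C, Eb, Gb, Bb, F.
C to F is a perfect eleventh: 17 semitones.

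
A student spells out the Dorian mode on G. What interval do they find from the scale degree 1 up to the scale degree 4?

G dorian: G A Bb C D E F.
Scale degree 1 = G; degree 4 = C.
G up to C spans 4 letter names and 5 semitones — a perfect fourth.

perfect fourth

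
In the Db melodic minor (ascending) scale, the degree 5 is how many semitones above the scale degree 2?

5

The scale is Db Eb Fb Gb Ab Bb C.
Eb up to Ab is a perfect fourth — 5 semitones.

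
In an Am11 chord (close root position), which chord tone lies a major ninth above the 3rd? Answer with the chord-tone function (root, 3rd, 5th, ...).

Am11 (A minor eleventh): A–C–E–G–B–D.
The 3rd is C. A major ninth above C is D.
D is the chord's 11th.

11th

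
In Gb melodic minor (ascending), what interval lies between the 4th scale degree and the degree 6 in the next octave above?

Gb melodic minor: Gb Ab Bbb Cb Db Eb F.
So we need the interval from Cb up to Eb.
From Cb to Eb is 16 semitones, exactly the major tenth.

major tenth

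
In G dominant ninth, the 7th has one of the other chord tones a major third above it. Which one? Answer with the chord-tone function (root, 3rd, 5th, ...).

G dominant ninth: G B D F A.
The 7th is F. A major third above F is A.
A is the chord's 9th.

9th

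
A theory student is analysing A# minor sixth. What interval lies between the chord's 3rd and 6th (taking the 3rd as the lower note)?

A4

A#m6 is spelled A#, C#, E#, F##.
So we need the interval from C# up to F##.
From C# to F##: 6 semitones over a fourth = augmented.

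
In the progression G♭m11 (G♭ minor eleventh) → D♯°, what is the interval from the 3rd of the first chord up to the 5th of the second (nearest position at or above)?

G♭m11 (G♭ minor eleventh) has B𝄫 as its 3rd, and D♯° has A as its 5th.
From B𝄫 to A: 12 semitones over a seventh = augmented.

A7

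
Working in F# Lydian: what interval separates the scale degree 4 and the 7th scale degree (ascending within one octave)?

Spelling F# Lydian: F# G# A# B# C# D# E#.
So we need the interval from B# up to E#.
Counting 4 letters and 5 half steps from B# gives a perfect fourth.

perfect 4th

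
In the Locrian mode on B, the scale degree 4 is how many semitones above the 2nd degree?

The scale is B C D E F G A.
C up to E is a major third — 4 semitones.

4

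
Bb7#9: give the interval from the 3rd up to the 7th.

The chord tones of Bb7#9 are Bb D F Ab C#.
The 3rd is D and the 7th is Ab.
D up to Ab is 6 semitones, a half step narrower than a perfect fifth, so the interval is diminished.

d5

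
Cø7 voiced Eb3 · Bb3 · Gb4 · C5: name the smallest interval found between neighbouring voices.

A4

Adjacent intervals: Eb3→Bb3 = perfect fifth; Bb3→Gb4 = minor sixth; Gb4→C5 = augmented fourth.
The smallest is Gb4 to C5, an augmented fourth (6 semitones).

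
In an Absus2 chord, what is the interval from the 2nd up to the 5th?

perfect 4th

Absus2 is spelled Ab Bb Eb.
2nd = Bb; 5th = Eb.
Bb up to Eb spans 4 letter names and 5 semitones — a perfect fourth.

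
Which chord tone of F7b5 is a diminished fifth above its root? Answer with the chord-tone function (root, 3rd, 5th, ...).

The chord tones of F7b5 (F dominant seventh flat five) are F A Cb Eb.
The root is F. A diminished fifth above F is Cb.
Cb is the chord's 5th.

5th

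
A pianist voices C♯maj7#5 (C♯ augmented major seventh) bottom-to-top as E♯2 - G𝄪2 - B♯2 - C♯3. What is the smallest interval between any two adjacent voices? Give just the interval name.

minor second

Adjacent intervals: E♯2→G𝄪2 = major third; G𝄪2→B♯2 = minor third; B♯2→C♯3 = minor second.
The smallest is B♯2 to C♯3, a minor second (1 semitone).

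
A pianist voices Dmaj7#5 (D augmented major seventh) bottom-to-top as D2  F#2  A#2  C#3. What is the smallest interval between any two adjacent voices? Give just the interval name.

minor third

Adjacent intervals: D2→F#2 = major third; F#2→A#2 = major third; A#2→C#3 = minor third.
The smallest is A#2 to C#3, a minor third (3 semitones).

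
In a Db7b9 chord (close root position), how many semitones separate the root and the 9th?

Spelling the chord: Db, F, Ab, Cb, Ebb.
Db to Ebb is a minor ninth: 13 semitones.

13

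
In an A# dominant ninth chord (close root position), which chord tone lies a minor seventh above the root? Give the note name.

Spelling the chord: A#–C##–E#–G#–B#.
The root is A#. A minor seventh above A# is G#.
G# is the chord's 7th.

G#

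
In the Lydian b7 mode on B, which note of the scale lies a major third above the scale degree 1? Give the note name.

D#

The scale is B C♯ D♯ E♯ F♯ G♯ A.
The scale degree 1 is B; a major third above that is D♯ — scale degree 3.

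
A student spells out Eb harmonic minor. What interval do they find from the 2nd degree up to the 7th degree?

major sixth

The scale runs Eb F Gb Ab Bb Cb D.
That puts F below D.
Counting 6 letters and 9 half steps from F gives a major sixth.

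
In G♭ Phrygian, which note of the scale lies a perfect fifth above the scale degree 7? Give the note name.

Cb

The scale is G♭ A𝄫 B𝄫 C♭ D♭ E𝄫 F♭.
The scale degree 7 is F♭; a perfect fifth above that is C♭ — scale degree 4.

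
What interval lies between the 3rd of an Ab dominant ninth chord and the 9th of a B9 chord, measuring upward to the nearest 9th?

A1

The 3rd of Ab dominant ninth is C; the 9th of B9 is C#.
C up to C# is 1 semitone, a half step wider than a perfect unison, so the interval is augmented.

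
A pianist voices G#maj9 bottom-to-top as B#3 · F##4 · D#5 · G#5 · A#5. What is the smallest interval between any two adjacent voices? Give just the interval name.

major second

Adjacent intervals: B#3→F##4 = perfect fifth; F##4→D#5 = minor sixth; D#5→G#5 = perfect fourth; G#5→A#5 = major second.
The smallest is G#5 to A#5, a major second (2 semitones).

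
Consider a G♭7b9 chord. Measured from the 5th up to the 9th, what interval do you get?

diminished fifth

G♭7b9 (G♭ dominant seventh flat nine): G♭, B♭, D♭, F♭, A𝄫.
That puts D♭ below A𝄫.
D♭ up to A𝄫 is 6 semitones, a half step narrower than a perfect fifth, so the interval is diminished.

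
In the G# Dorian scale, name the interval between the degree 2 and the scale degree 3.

The scale runs G# A# B C# D# E# F#.
So we need the interval from A# up to B.
From A# to B: 1 semitone over a second = minor.

minor 2nd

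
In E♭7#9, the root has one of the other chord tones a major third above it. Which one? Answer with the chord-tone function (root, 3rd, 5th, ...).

3rd

The chord tones of E♭ dominant seventh sharp nine are E♭ G B♭ D♭ F♯.
The root is E♭. A major third above E♭ is G.
G is the chord's 3rd.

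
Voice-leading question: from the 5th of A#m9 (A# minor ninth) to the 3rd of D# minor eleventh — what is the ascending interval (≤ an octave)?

The 5th of A#m9 (A# minor ninth) is E#; the 3rd of D# minor eleventh is F#.
E# up to F# is 1 semitone, a half step narrower than a major second, so the interval is minor.

minor 2nd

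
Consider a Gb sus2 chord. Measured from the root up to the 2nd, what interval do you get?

Gbsus2 is spelled Gb, Ab, Db.
That puts Gb below Ab.
From Gb to Ab is 2 semitones, exactly the major second.

major second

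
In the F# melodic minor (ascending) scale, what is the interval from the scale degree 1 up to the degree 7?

F# melodic minor: F# G# A B C# D# E#.
The scale degree 1 is F# and the 7th degree is E#.
Counting 7 letters and 11 half steps from F# gives a major seventh.

M7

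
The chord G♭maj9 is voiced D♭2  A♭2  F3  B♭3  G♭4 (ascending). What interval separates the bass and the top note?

The outer voices are D♭2 and G♭4.
D♭ up to G♭ spans 18 letter names and 29 semitones — a perfect 18th.

perfect 18th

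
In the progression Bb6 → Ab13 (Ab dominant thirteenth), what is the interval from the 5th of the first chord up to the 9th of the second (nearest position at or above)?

perfect 4th

The 5th of Bb6 is F; the 9th of Ab13 (Ab dominant thirteenth) is Bb.
From F to Bb is 5 semitones, exactly the perfect fourth.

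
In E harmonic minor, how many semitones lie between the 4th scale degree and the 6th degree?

3

The scale is E F♯ G A B C D♯.
A up to C is a minor third — 3 semitones.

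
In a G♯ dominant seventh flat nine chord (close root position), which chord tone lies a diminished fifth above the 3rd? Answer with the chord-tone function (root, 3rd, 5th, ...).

7th

The chord tones of G♯7b9 are G♯ B♯ D♯ F♯ A.
The 3rd is B♯. A diminished fifth above B♯ is F♯.
F♯ is the chord's 7th.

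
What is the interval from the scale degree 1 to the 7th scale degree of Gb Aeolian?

Gb natural minor: Gb Ab Bbb Cb Db Ebb Fb.
The scale degree 1 is Gb and the 7th scale degree is Fb.
7 letter names make it a seventh; at 10 semitones (a half step narrower than major) the quality is minor.

minor seventh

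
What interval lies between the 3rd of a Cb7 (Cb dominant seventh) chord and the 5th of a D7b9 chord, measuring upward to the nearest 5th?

augmented 4th

The 3rd of Cb7 (Cb dominant seventh) is Eb; the 5th of D7b9 is A.
From Eb to A: 6 semitones over a fourth = augmented.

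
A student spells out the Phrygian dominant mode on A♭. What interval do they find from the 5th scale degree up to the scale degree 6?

Spelling the Phrygian dominant mode on A♭: A♭ B𝄫 C D♭ E♭ F♭ G♭.
5th scale degree = E♭; 6th degree = F♭.
2 letter names make it a second; at 1 semitone (a half step narrower than major) the quality is minor.

minor second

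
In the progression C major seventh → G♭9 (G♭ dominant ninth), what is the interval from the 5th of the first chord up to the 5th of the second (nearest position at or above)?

The 5th of C major seventh is G; the 5th of G♭9 (G♭ dominant ninth) is D♭.
G up to D♭ is 6 semitones, a half step narrower than a perfect fifth, so the interval is diminished.

diminished 5th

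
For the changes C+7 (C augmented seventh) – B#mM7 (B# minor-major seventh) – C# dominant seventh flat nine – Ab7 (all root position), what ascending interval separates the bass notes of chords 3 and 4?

diminished sixth

The roots are C# and Ab.
From C# to Ab: 7 semitones over a sixth = diminished.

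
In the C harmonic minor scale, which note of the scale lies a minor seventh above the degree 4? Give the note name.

Eb

The scale is C D E♭ F G A♭ B.
The degree 4 is F; a minor seventh above that is E♭ — scale degree 3.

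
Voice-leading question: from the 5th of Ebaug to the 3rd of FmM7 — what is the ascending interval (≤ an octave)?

Ebaug has B as its 5th, and FmM7 has Ab as its 3rd.
From B to Ab: 9 semitones over a seventh = diminished.

d7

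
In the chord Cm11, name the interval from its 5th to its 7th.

Spelling the chord: C, E♭, G, B♭, D, F.
5th = G; 7th = B♭.
G up to B♭ is 3 semitones, a half step narrower than a major third, so the interval is minor.

minor third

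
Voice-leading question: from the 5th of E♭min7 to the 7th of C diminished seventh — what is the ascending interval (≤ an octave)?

diminished octave

The 5th of E♭min7 is B♭; the 7th of C diminished seventh is B𝄫.
From B♭ to B𝄫: 11 semitones over an octave = diminished.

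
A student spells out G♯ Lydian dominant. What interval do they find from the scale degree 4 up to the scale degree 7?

Spelling G♯ Lydian dominant: G♯ A♯ B♯ C𝄪 D♯ E♯ F♯.
The scale degree 4 is C𝄪 and the scale degree 7 is F♯.
C𝄪 up to F♯ is 4 semitones, a half step narrower than a perfect fourth, so the interval is diminished.

diminished fourth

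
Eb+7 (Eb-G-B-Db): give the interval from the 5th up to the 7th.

That puts B below Db.
From B to Db: 2 semitones over a third = diminished.

diminished 3rd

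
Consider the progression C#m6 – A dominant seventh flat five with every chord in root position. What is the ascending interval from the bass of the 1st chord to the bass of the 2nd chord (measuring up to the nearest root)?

minor 6th

The roots are C# and A.
6 letter names make it a sixth; at 8 semitones (a half step narrower than major) the quality is minor.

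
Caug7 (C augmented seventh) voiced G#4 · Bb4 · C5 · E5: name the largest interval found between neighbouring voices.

Adjacent intervals: G#4→Bb4 = diminished third; Bb4→C5 = major second; C5→E5 = major third.
The largest is C5 to E5, a major third (4 semitones).

M3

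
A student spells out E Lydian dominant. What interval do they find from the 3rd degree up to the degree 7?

The scale runs E F♯ G♯ A♯ B C♯ D.
3rd degree = G♯; scale degree 7 = D.
5 letter names make it a fifth; at 6 semitones (a half step narrower than perfect) the quality is diminished.

diminished 5th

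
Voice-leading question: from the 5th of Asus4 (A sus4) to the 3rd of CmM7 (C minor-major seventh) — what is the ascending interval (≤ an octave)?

diminished octave

Asus4 (A sus4) has E as its 5th, and CmM7 (C minor-major seventh) has E♭ as its 3rd.
From E to E♭: 11 semitones over an octave = diminished.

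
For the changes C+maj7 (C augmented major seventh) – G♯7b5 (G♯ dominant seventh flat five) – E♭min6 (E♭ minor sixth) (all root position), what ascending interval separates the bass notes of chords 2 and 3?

diminished sixth

The roots are G♯ and E♭.
From G♯ to E♭: 7 semitones over a sixth = diminished.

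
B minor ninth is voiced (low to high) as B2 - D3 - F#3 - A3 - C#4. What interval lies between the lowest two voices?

m3

Those voices are B2 and D3.
From B to D: 3 semitones over a third = minor.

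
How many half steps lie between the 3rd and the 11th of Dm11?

14

Spelling the chord: D–F–A–C–E–G.
F to G is a major ninth: 14 semitones.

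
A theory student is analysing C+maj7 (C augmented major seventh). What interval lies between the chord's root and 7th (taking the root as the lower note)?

C augmented major seventh is spelled C E G# B.
That puts C below B.
C up to B spans 7 letter names and 11 semitones — a major seventh.

M7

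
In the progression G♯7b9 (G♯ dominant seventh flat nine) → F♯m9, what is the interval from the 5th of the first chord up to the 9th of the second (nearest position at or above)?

perfect 4th

The 5th of G♯7b9 (G♯ dominant seventh flat nine) is D♯; the 9th of F♯m9 is G♯.
D♯ up to G♯ spans 4 letter names and 5 semitones — a perfect fourth.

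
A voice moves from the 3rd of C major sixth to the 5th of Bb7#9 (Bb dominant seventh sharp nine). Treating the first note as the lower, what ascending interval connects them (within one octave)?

minor second

The 3rd of C major sixth is E; the 5th of Bb7#9 (Bb dominant seventh sharp nine) is F.
E up to F is 1 semitone, a half step narrower than a major second, so the interval is minor.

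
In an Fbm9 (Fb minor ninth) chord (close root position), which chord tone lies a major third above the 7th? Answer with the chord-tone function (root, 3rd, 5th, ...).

Fb minor ninth is spelled Fb, Abb, Cb, Ebb, Gb.
The 7th is Ebb. A major third above Ebb is Gb.
Gb is the chord's 9th.

9th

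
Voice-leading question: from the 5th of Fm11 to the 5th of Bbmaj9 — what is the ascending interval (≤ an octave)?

The 5th of Fm11 is C; the 5th of Bbmaj9 is F.
Counting 4 letters and 5 half steps from C gives a perfect fourth.

perfect 4th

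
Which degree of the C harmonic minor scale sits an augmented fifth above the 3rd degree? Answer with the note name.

The scale is C D Eb F G Ab B.
The 3rd degree is Eb; an augmented fifth above that is B — scale degree 7.

B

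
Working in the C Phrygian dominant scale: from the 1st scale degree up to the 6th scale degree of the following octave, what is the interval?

minor thirteenth

The scale runs C D♭ E F G A♭ B♭.
So we need the interval from C up to A♭.
13 letter names make it a thirteenth; at 20 semitones (a half step narrower than major) the quality is minor.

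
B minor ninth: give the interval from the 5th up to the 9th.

The chord tones of Bmin9 (B minor ninth) are B D F# A C#.
5th = F#; 9th = C#.
Counting 5 letters and 7 half steps from F# gives a perfect fifth.

perfect fifth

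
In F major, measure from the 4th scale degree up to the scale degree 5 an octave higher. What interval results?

M9

The scale runs F G A Bb C D E.
So we need the interval from Bb up to C.
From Bb to C is 14 semitones, exactly the major ninth.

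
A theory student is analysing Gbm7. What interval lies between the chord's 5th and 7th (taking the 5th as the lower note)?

Gb minor seventh: Gb-Bbb-Db-Fb.
So we need the interval from Db up to Fb.
Db up to Fb is 3 semitones, a half step narrower than a major third, so the interval is minor.

m3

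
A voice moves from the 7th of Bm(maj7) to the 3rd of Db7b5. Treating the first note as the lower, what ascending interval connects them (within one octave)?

d6

The 7th of Bm(maj7) is A#; the 3rd of Db7b5 is F.
A# up to F is 7 semitones, a whole step narrower than a major sixth, so the interval is diminished.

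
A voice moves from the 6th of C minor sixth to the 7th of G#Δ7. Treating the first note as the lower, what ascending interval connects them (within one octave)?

augmented 6th

C minor sixth has A as its 6th, and G#Δ7 has F## as its 7th.
6 letter names make it a sixth; at 10 semitones (a half step wider than major) the quality is augmented.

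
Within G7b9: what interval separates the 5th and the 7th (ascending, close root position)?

G7b9: G, B, D, F, Ab.
That puts D below F.
From D to F: 3 semitones over a third = minor.

minor 3rd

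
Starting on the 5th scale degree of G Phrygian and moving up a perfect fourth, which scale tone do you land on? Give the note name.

The scale is G Ab Bb C D Eb F.
The 5th scale degree is D; a perfect fourth above that is G — scale degree 1.

G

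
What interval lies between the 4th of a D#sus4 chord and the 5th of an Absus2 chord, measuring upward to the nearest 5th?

The 4th of D#sus4 is G#; the 5th of Absus2 is Eb.
From G# to Eb: 7 semitones over a sixth = diminished.

diminished sixth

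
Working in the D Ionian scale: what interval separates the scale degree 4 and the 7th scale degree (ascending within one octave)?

The scale runs D E F# G A B C#.
The scale degree 4 is G and the 7th degree is C#.
4 letter names make it a fourth; at 6 semitones (a half step wider than perfect) the quality is augmented.

augmented fourth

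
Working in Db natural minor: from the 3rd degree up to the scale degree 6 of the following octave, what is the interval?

The scale runs Db Eb Fb Gb Ab Bbb Cb.
3rd degree = Fb; scale degree 6 (up an octave) = Bbb.
From Fb to Bbb is 17 semitones, exactly the perfect eleventh.

perfect eleventh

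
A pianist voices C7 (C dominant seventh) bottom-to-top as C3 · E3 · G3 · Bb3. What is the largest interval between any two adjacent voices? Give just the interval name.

M3

Adjacent intervals: C3→E3 = major third; E3→G3 = minor third; G3→Bb3 = minor third.
The largest is C3 to E3, a major third (4 semitones).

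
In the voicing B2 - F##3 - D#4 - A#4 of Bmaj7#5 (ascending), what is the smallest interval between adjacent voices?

perfect 5th

Adjacent intervals: B2→F##3 = augmented fifth; F##3→D#4 = minor sixth; D#4→A#4 = perfect fifth.
The smallest is D#4 to A#4, a perfect fifth (7 semitones).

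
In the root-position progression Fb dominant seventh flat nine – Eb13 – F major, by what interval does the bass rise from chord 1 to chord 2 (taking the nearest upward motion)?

M7

The roots are Fb and Eb.
Fb up to Eb spans 7 letter names and 11 semitones — a major seventh.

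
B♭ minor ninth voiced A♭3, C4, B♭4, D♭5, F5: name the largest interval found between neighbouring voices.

minor seventh

Adjacent intervals: A♭3→C4 = major third; C4→B♭4 = minor seventh; B♭4→D♭5 = minor third; D♭5→F5 = major third.
The largest is C4 to B♭4, a minor seventh (10 semitones).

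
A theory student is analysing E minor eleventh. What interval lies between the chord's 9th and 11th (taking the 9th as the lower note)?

m3

Spelling the chord: E, G, B, D, F#, A.
The 9th is F# and the 11th is A.
From F# to A: 3 semitones over a third = minor.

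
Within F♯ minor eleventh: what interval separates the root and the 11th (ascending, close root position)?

Spelling the chord: F♯ A C♯ E G♯ B.
That puts F♯ below B.
F♯ up to B spans 11 letter names and 17 semitones — a perfect eleventh.

perfect eleventh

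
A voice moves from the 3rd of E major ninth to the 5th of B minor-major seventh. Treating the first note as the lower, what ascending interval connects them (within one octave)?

The 3rd of E major ninth is G♯; the 5th of B minor-major seventh is F♯.
G♯ up to F♯ is 10 semitones, a half step narrower than a major seventh, so the interval is minor.

m7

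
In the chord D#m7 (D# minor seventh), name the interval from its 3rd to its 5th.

major 3rd

The chord tones of D# minor seventh are D# F# A# C#.
That puts F# below A#.
Counting 3 letters and 4 half steps from F# gives a major third.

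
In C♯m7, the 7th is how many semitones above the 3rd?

7

Spelling the chord: C♯-E-G♯-B.
E to B is a perfect fifth: 7 semitones.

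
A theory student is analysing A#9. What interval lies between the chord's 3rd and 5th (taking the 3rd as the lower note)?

A#9 is spelled A#-C##-E#-G#-B#.
The 3rd is C## and the 5th is E#.
From C## to E#: 3 semitones over a third = minor.

minor 3rd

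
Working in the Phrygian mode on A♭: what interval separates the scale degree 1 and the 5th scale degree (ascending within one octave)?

perfect 5th

The scale runs A♭ B𝄫 C♭ D♭ E♭ F♭ G♭.
That puts A♭ below E♭.
A♭ up to E♭ spans 5 letter names and 7 semitones — a perfect fifth.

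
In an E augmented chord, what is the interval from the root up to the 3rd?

M3

E augmented is spelled E, G#, B#.
The root is E and the 3rd is G#.
From E to G# is 4 semitones, exactly the major third.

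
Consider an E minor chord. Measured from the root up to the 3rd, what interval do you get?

minor third

The chord tones of Em (E minor) are E, G, B.
So we need the interval from E up to G.
E up to G is 3 semitones, a half step narrower than a major third, so the interval is minor.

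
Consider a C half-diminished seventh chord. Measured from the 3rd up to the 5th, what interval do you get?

Cø is spelled C–Eb–Gb–Bb.
3rd = Eb; 5th = Gb.
From Eb to Gb: 3 semitones over a third = minor.

minor third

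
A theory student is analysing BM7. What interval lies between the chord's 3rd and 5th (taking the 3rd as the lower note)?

Spelling the chord: B-D♯-F♯-A♯.
That puts D♯ below F♯.
3 letter names make it a third; at 3 semitones (a half step narrower than major) the quality is minor.

minor third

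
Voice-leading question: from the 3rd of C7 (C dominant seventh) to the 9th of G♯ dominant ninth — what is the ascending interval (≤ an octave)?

The 3rd of C7 (C dominant seventh) is E; the 9th of G♯ dominant ninth is A♯.
E up to A♯ is 6 semitones, a half step wider than a perfect fourth, so the interval is augmented.

augmented fourth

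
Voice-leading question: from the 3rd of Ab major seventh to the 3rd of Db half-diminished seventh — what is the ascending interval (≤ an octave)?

Ab major seventh has C as its 3rd, and Db half-diminished seventh has Fb as its 3rd.
C up to Fb is 4 semitones, a half step narrower than a perfect fourth, so the interval is diminished.

diminished fourth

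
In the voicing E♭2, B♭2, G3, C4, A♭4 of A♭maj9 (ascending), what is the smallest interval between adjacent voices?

Adjacent intervals: E♭2→B♭2 = perfect fifth; B♭2→G3 = major sixth; G3→C4 = perfect fourth; C4→A♭4 = minor sixth.
The smallest is G3 to C4, a perfect fourth (5 semitones).

perfect fourth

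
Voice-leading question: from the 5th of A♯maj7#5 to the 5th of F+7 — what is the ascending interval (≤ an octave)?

A♯maj7#5 has E𝄪 as its 5th, and F+7 has C♯ as its 5th.
From E𝄪 to C♯: 7 semitones over a sixth = diminished.

diminished sixth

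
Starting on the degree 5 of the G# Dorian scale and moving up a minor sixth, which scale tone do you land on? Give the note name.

B

The scale is G# A# B C# D# E# F#.
The degree 5 is D#; a minor sixth above that is B — scale degree 3.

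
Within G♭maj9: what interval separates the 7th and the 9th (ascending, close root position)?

minor 3rd

Spelling the chord: G♭, B♭, D♭, F, A♭.
So we need the interval from F up to A♭.
From F to A♭: 3 semitones over a third = minor.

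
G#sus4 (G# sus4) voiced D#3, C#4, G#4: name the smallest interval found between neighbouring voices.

perfect fifth

Adjacent intervals: D#3→C#4 = minor seventh; C#4→G#4 = perfect fifth.
The smallest is C#4 to G#4, a perfect fifth (7 semitones).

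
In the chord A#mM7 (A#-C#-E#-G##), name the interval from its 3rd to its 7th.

3rd = C#; 7th = G##.
From C# to G##: 8 semitones over a fifth = augmented.

A5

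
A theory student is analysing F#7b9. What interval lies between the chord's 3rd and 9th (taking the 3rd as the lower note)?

The chord tones of F# dominant seventh flat nine are F#, A#, C#, E, G.
So we need the interval from A# up to G.
From A# to G: 9 semitones over a seventh = diminished.

diminished 7th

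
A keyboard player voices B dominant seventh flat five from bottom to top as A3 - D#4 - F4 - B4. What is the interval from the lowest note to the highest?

The outer voices are A3 and B4.
From A to B is 14 semitones, exactly the major ninth.

major ninth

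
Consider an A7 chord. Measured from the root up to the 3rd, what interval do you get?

A dominant seventh: A, C♯, E, G.
Root = A; 3rd = C♯.
A up to C♯ spans 3 letter names and 4 semitones — a major third.

M3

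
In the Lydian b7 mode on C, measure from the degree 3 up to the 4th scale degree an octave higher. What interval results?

M9

The scale runs C D E F♯ G A B♭.
That puts E below F♯.
E up to F♯ spans 9 letter names and 14 semitones — a major ninth.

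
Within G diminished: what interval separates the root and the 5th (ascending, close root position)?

d5

The chord tones of G diminished are G Bb Db.
So we need the interval from G up to Db.
G up to Db is 6 semitones, a half step narrower than a perfect fifth, so the interval is diminished.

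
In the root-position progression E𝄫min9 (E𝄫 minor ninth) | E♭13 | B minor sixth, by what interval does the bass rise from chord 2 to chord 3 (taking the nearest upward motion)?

A5

The roots are E♭ and B.
E♭ up to B is 8 semitones, a half step wider than a perfect fifth, so the interval is augmented.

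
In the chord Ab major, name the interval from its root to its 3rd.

major third

The chord tones of Abmaj (Ab major) are Ab–C–Eb.
That puts Ab below C.
Ab up to C spans 3 letter names and 4 semitones — a major third.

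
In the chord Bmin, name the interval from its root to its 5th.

Bmin is spelled B-D-F♯.
The root is B and the 5th is F♯.
B up to F♯ spans 5 letter names and 7 semitones — a perfect fifth.

P5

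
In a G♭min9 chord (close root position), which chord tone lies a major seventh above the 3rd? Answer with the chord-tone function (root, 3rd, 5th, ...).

The chord tones of G♭m9 are G♭–B𝄫–D♭–F♭–A♭.
The 3rd is B𝄫. A major seventh above B𝄫 is A♭.
A♭ is the chord's 9th.

9th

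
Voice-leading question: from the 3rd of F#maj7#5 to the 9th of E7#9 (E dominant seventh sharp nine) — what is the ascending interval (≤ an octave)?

major sixth

F#maj7#5 has A# as its 3rd, and E7#9 (E dominant seventh sharp nine) has F## as its 9th.
From A# to F## is 9 semitones, exactly the major sixth.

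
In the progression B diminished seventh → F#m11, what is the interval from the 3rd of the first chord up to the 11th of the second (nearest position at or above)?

major 6th

B diminished seventh has D as its 3rd, and F#m11 has B as its 11th.
Counting 6 letters and 9 half steps from D gives a major sixth.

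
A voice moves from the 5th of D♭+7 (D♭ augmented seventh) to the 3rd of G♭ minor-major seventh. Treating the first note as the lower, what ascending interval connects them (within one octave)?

diminished 2nd

The 5th of D♭+7 (D♭ augmented seventh) is A; the 3rd of G♭ minor-major seventh is B𝄫.
A up to B𝄫 is 0 semitones, a whole step narrower than a major second, so the interval is diminished.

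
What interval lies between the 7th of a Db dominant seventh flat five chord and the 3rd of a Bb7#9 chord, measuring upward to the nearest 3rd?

A2

The 7th of Db dominant seventh flat five is Cb; the 3rd of Bb7#9 is D.
From Cb to D: 3 semitones over a second = augmented.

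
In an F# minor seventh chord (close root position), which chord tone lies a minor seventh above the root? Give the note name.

F#-7: F#-A-C#-E.
The root is F#. A minor seventh above F# is E.
E is the chord's 7th.

E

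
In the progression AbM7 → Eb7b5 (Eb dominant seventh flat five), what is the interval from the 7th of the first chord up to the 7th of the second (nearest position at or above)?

AbM7 has G as its 7th, and Eb7b5 (Eb dominant seventh flat five) has Db as its 7th.
5 letter names make it a fifth; at 6 semitones (a half step narrower than perfect) the quality is diminished.

diminished fifth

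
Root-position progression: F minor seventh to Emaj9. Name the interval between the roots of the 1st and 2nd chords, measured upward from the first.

major 7th

The roots are F and E.
F up to E spans 7 letter names and 11 semitones — a major seventh.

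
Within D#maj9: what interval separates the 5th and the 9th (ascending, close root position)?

D# major ninth: D#-F##-A#-C##-E#.
So we need the interval from A# up to E#.
A# up to E# spans 5 letter names and 7 semitones — a perfect fifth.

P5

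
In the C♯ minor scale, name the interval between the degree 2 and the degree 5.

The scale runs C♯ D♯ E F♯ G♯ A B.
That puts D♯ below G♯.
D♯ up to G♯ spans 4 letter names and 5 semitones — a perfect fourth.

perfect fourth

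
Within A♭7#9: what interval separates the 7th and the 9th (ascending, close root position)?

augmented 3rd

A♭ dominant seventh sharp nine: A♭-C-E♭-G♭-B.
That puts G♭ below B.
3 letter names make it a third; at 5 semitones (a half step wider than major) the quality is augmented.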